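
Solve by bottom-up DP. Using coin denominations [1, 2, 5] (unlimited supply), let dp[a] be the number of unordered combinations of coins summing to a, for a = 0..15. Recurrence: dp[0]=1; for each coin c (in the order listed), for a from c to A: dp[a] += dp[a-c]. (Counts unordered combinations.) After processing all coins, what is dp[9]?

after  coin     0     1     2     3     4     5     6     7     8     9    10    11    12    13    14    15
          1     1     1     1     1     1     1     1     1     1     1     1     1     1     1     1     1
          2     1     1     2     2     3     3     4     4     5     5     6     6     7     7     8     8
          5     1     1     2     2     3     4     5     6     7     8    10    11    13    14    16    18

8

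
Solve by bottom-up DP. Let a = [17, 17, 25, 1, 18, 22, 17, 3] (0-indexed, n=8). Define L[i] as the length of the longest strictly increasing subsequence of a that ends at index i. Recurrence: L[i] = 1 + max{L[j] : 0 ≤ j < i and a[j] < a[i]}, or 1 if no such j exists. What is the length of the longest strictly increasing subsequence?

   i    0    1    2    3    4    5    6    7
a[i]   17   17   25    1   18   22   17    3
L[i]    1    1    2    1    2    3    2    2

3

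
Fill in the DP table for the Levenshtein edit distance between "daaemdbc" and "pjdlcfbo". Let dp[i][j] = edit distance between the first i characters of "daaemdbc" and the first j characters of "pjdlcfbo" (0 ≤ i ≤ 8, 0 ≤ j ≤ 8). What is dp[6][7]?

7

   ''  p  j  d  l  c  f  b  o
''  0  1  2  3  4  5  6  7  8
 d  1  1  2  2  3  4  5  6  7
 a  2  2  2  3  3  4  5  6  7
 a  3  3  3  3  4  4  5  6  7
 e  4  4  4  4  4  5  5  6  7
 m  5  5  5  5  5  5  6  6  7
 d  6  6  6  5  6  6  6  7  7
 b  7  7  7  6  6  7  7  6  7
 c  8  8  8  7  7  6  7  7  7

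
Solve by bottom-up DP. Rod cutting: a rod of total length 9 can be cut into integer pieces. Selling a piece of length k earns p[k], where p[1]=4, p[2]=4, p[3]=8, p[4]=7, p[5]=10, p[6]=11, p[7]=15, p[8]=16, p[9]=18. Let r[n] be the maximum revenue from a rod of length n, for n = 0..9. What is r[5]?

20

   n    0    1    2    3    4    5    6    7    8    9
r[n]    0    4    8   12   16   20   24   28   32   36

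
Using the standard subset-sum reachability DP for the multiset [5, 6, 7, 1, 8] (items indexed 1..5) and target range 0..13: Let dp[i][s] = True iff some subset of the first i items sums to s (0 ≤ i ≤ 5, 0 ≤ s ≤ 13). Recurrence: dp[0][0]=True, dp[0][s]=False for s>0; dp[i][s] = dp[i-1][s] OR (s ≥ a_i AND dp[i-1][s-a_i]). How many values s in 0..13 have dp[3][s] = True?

7

i\s   0   1   2   3   4   5   6   7   8   9  10  11  12  13
  0   T   F   F   F   F   F   F   F   F   F   F   F   F   F
  1   T   F   F   F   F   T   F   F   F   F   F   F   F   F
  2   T   F   F   F   F   T   T   F   F   F   F   T   F   F
  3   T   F   F   F   F   T   T   T   F   F   F   T   T   T
  4   T   T   F   F   F   T   T   T   T   F   F   T   T   T
  5   T   T   F   F   F   T   T   T   T   T   F   T   T   T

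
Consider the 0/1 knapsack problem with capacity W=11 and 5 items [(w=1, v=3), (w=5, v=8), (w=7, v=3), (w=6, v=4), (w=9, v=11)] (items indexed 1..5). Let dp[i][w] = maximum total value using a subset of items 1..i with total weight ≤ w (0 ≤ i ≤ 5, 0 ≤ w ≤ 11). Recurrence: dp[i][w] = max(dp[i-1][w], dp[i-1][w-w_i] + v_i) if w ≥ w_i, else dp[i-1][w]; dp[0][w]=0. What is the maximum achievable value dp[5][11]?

i\w   0   1   2   3   4   5   6   7   8   9  10  11
  0   0   0   0   0   0   0   0   0   0   0   0   0
  1   0   3   3   3   3   3   3   3   3   3   3   3
  2   0   3   3   3   3   8  11  11  11  11  11  11
  3   0   3   3   3   3   8  11  11  11  11  11  11
  4   0   3   3   3   3   8  11  11  11  11  11  12
  5   0   3   3   3   3   8  11  11  11  11  14  14

14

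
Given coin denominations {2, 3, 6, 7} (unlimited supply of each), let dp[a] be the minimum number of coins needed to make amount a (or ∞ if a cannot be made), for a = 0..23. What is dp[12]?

 a  0  1  2  3  4  5  6  7  8  9 10 11 12 13 14 15 16 17 18 19 20 21 22 23
dp  0  -  1  1  2  2  1  1  2  2  2  3  2  2  2  3  3  3  3  3  3  3  4  4
(- denotes ∞ / unreachable)

2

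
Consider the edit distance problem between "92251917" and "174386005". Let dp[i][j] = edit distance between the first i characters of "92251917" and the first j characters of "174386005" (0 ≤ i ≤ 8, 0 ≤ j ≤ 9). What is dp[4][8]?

   ''  1  7  4  3  8  6  0  0  5
''  0  1  2  3  4  5  6  7  8  9
 9  1  1  2  3  4  5  6  7  8  9
 2  2  2  2  3  4  5  6  7  8  9
 2  3  3  3  3  4  5  6  7  8  9
 5  4  4  4  4  4  5  6  7  8  8
 1  5  4  5  5  5  5  6  7  8  9
 9  6  5  5  6  6  6  6  7  8  9
 1  7  6  6  6  7  7  7  7  8  9
 7  8  7  6  7  7  8  8  8  8  9

8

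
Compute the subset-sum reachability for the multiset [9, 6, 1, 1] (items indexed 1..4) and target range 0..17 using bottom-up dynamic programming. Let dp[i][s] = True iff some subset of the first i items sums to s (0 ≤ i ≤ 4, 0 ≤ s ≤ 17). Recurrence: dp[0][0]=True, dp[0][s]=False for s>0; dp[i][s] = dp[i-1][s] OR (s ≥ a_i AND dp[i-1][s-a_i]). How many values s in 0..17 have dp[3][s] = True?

i\s   0   1   2   3   4   5   6   7   8   9  10  11  12  13  14  15  16  17
  0   T   F   F   F   F   F   F   F   F   F   F   F   F   F   F   F   F   F
  1   T   F   F   F   F   F   F   F   F   T   F   F   F   F   F   F   F   F
  2   T   F   F   F   F   F   T   F   F   T   F   F   F   F   F   T   F   F
  3   T   T   F   F   F   F   T   T   F   T   T   F   F   F   F   T   T   F
  4   T   T   T   F   F   F   T   T   T   T   T   T   F   F   F   T   T   T

8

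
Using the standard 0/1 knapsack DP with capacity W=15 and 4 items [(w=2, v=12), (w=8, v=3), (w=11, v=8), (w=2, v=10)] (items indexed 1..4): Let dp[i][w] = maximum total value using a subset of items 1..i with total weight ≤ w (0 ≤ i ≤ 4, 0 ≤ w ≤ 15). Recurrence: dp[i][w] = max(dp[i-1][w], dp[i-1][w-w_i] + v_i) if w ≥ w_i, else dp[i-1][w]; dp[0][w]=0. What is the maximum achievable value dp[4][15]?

i\w   0   1   2   3   4   5   6   7   8   9  10  11  12  13  14  15
  0   0   0   0   0   0   0   0   0   0   0   0   0   0   0   0   0
  1   0   0  12  12  12  12  12  12  12  12  12  12  12  12  12  12
  2   0   0  12  12  12  12  12  12  12  12  15  15  15  15  15  15
  3   0   0  12  12  12  12  12  12  12  12  15  15  15  20  20  20
  4   0   0  12  12  22  22  22  22  22  22  22  22  25  25  25  30

30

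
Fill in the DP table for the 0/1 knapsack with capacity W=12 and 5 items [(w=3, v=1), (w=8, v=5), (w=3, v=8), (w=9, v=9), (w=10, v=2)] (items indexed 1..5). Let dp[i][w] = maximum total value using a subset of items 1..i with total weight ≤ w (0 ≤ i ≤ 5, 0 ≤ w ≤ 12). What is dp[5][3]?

i\w   0   1   2   3   4   5   6   7   8   9  10  11  12
  0   0   0   0   0   0   0   0   0   0   0   0   0   0
  1   0   0   0   1   1   1   1   1   1   1   1   1   1
  2   0   0   0   1   1   1   1   1   5   5   5   6   6
  3   0   0   0   8   8   8   9   9   9   9   9  13  13
  4   0   0   0   8   8   8   9   9   9   9   9  13  17
  5   0   0   0   8   8   8   9   9   9   9   9  13  17

8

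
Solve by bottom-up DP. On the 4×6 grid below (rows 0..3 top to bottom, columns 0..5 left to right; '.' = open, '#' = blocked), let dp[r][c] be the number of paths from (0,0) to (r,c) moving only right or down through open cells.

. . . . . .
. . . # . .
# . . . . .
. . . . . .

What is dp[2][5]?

8

r\c   0   1   2   3   4   5
  0   1   1   1   1   1   1
  1   1   2   3   0   1   2
  2   0   2   5   5   6   8
  3   0   2   7  12  18  26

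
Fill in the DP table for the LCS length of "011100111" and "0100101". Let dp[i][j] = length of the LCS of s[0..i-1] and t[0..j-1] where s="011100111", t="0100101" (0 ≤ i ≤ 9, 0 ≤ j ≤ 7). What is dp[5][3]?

   ''  0  1  0  0  1  0  1
''  0  0  0  0  0  0  0  0
 0  0  1  1  1  1  1  1  1
 1  0  1  2  2  2  2  2  2
 1  0  1  2  2  2  3  3  3
 1  0  1  2  2  2  3  3  4
 0  0  1  2  3  3  3  4  4
 0  0  1  2  3  4  4  4  4
 1  0  1  2  3  4  5  5  5
 1  0  1  2  3  4  5  5  6
 1  0  1  2  3  4  5  5  6

3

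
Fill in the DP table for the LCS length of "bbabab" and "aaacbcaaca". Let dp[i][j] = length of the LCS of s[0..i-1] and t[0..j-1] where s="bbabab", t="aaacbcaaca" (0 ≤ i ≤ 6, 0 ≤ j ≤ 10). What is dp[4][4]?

1

   ''  a  a  a  c  b  c  a  a  c  a
''  0  0  0  0  0  0  0  0  0  0  0
 b  0  0  0  0  0  1  1  1  1  1  1
 b  0  0  0  0  0  1  1  1  1  1  1
 a  0  1  1  1  1  1  1  2  2  2  2
 b  0  1  1  1  1  2  2  2  2  2  2
 a  0  1  2  2  2  2  2  3  3  3  3
 b  0  1  2  2  2  3  3  3  3  3  3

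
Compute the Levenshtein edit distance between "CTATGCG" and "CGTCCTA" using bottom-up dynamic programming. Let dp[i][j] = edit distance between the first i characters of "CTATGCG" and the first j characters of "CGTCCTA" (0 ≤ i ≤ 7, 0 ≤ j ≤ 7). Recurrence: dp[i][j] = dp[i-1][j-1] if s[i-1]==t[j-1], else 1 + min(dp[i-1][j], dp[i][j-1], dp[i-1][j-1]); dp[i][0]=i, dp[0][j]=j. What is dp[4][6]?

3

   ''  C  G  T  C  C  T  A
''  0  1  2  3  4  5  6  7
 C  1  0  1  2  3  4  5  6
 T  2  1  1  1  2  3  4  5
 A  3  2  2  2  2  3  4  4
 T  4  3  3  2  3  3  3  4
 G  5  4  3  3  3  4  4  4
 C  6  5  4  4  3  3  4  5
 G  7  6  5  5  4  4  4  5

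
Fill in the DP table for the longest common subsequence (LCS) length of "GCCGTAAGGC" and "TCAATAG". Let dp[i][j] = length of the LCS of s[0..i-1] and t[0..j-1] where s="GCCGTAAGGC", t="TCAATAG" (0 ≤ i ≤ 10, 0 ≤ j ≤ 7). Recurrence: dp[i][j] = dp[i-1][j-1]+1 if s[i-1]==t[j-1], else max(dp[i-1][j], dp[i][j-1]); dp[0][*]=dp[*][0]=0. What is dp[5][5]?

   ''  T  C  A  A  T  A  G
''  0  0  0  0  0  0  0  0
 G  0  0  0  0  0  0  0  1
 C  0  0  1  1  1  1  1  1
 C  0  0  1  1  1  1  1  1
 G  0  0  1  1  1  1  1  2
 T  0  1  1  1  1  2  2  2
 A  0  1  1  2  2  2  3  3
 A  0  1  1  2  3  3  3  3
 G  0  1  1  2  3  3  3  4
 G  0  1  1  2  3  3  3  4
 C  0  1  2  2  3  3  3  4

2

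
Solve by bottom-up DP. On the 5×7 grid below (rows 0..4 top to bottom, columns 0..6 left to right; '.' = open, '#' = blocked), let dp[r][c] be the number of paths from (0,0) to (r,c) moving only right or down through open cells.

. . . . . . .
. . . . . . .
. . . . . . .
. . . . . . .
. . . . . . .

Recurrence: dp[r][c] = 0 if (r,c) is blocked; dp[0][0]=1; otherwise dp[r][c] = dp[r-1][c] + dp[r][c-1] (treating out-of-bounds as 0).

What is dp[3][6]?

84

r\c   0   1   2   3   4   5   6
  0   1   1   1   1   1   1   1
  1   1   2   3   4   5   6   7
  2   1   3   6  10  15  21  28
  3   1   4  10  20  35  56  84
  4   1   5  15  35  70 126 210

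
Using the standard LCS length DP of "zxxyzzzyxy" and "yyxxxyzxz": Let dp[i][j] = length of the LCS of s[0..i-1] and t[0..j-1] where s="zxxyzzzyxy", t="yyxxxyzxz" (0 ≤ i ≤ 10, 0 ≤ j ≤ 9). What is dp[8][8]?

   ''  y  y  x  x  x  y  z  x  z
''  0  0  0  0  0  0  0  0  0  0
 z  0  0  0  0  0  0  0  1  1  1
 x  0  0  0  1  1  1  1  1  2  2
 x  0  0  0  1  2  2  2  2  2  2
 y  0  1  1  1  2  2  3  3  3  3
 z  0  1  1  1  2  2  3  4  4  4
 z  0  1  1  1  2  2  3  4  4  5
 z  0  1  1  1  2  2  3  4  4  5
 y  0  1  2  2  2  2  3  4  4  5
 x  0  1  2  3  3  3  3  4  5  5
 y  0  1  2  3  3  3  4  4  5  5

4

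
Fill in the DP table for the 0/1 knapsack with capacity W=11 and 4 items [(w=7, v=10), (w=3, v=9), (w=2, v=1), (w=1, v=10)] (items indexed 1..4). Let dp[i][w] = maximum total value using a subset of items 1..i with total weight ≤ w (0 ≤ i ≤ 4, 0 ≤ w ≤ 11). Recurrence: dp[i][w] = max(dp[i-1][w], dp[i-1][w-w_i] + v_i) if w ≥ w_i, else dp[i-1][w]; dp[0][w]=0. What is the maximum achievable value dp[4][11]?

i\w   0   1   2   3   4   5   6   7   8   9  10  11
  0   0   0   0   0   0   0   0   0   0   0   0   0
  1   0   0   0   0   0   0   0  10  10  10  10  10
  2   0   0   0   9   9   9   9  10  10  10  19  19
  3   0   0   1   9   9  10  10  10  10  11  19  19
  4   0  10  10  11  19  19  20  20  20  20  21  29

29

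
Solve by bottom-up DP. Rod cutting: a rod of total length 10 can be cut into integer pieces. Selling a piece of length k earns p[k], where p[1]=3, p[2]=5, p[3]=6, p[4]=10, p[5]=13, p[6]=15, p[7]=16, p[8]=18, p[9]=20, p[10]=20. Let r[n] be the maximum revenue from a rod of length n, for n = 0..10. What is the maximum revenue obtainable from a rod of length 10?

   n    0    1    2    3    4    5    6    7    8    9   10
r[n]    0    3    6    9   12   15   18   21   24   27   30

30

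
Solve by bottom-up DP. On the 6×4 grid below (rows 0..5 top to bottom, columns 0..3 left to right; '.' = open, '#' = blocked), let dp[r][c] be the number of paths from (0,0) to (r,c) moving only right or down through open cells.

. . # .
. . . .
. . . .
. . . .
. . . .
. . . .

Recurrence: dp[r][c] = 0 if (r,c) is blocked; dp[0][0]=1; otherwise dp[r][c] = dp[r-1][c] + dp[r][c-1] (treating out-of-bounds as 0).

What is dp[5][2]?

20

r\c   0   1   2   3
  0   1   1   0   0
  1   1   2   2   2
  2   1   3   5   7
  3   1   4   9  16
  4   1   5  14  30
  5   1   6  20  50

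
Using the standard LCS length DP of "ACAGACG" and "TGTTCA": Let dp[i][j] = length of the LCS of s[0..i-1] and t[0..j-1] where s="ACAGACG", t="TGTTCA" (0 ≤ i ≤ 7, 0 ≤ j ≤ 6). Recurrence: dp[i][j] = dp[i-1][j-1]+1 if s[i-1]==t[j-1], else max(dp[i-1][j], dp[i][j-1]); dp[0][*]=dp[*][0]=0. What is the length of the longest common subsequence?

   ''  T  G  T  T  C  A
''  0  0  0  0  0  0  0
 A  0  0  0  0  0  0  1
 C  0  0  0  0  0  1  1
 A  0  0  0  0  0  1  2
 G  0  0  1  1  1  1  2
 A  0  0  1  1  1  1  2
 C  0  0  1  1  1  2  2
 G  0  0  1  1  1  2  2

2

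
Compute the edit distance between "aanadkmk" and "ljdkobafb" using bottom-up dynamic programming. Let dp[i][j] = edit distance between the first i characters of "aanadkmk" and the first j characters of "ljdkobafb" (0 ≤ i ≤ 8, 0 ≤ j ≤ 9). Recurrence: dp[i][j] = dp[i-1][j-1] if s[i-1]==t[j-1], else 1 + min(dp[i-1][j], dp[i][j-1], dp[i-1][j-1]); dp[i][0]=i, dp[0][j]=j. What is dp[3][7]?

   ''  l  j  d  k  o  b  a  f  b
''  0  1  2  3  4  5  6  7  8  9
 a  1  1  2  3  4  5  6  6  7  8
 a  2  2  2  3  4  5  6  6  7  8
 n  3  3  3  3  4  5  6  7  7  8
 a  4  4  4  4  4  5  6  6  7  8
 d  5  5  5  4  5  5  6  7  7  8
 k  6  6  6  5  4  5  6  7  8  8
 m  7  7  7  6  5  5  6  7  8  9
 k  8  8  8  7  6  6  6  7  8  9

7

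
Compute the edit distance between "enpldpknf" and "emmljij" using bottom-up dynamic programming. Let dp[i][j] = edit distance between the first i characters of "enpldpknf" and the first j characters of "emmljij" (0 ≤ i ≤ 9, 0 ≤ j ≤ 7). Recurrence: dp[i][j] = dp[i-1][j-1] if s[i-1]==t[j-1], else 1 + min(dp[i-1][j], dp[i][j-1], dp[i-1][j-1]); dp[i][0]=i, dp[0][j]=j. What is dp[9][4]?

   ''  e  m  m  l  j  i  j
''  0  1  2  3  4  5  6  7
 e  1  0  1  2  3  4  5  6
 n  2  1  1  2  3  4  5  6
 p  3  2  2  2  3  4  5  6
 l  4  3  3  3  2  3  4  5
 d  5  4  4  4  3  3  4  5
 p  6  5  5  5  4  4  4  5
 k  7  6  6  6  5  5  5  5
 n  8  7  7  7  6  6  6  6
 f  9  8  8  8  7  7  7  7

7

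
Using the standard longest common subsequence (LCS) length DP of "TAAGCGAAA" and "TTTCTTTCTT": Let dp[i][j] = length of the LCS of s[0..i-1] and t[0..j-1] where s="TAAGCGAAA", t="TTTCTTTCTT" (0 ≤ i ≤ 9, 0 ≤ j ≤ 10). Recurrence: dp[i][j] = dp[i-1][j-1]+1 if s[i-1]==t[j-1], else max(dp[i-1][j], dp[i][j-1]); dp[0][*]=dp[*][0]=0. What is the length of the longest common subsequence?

2

   ''  T  T  T  C  T  T  T  C  T  T
''  0  0  0  0  0  0  0  0  0  0  0
 T  0  1  1  1  1  1  1  1  1  1  1
 A  0  1  1  1  1  1  1  1  1  1  1
 A  0  1  1  1  1  1  1  1  1  1  1
 G  0  1  1  1  1  1  1  1  1  1  1
 C  0  1  1  1  2  2  2  2  2  2  2
 G  0  1  1  1  2  2  2  2  2  2  2
 A  0  1  1  1  2  2  2  2  2  2  2
 A  0  1  1  1  2  2  2  2  2  2  2
 A  0  1  1  1  2  2  2  2  2  2  2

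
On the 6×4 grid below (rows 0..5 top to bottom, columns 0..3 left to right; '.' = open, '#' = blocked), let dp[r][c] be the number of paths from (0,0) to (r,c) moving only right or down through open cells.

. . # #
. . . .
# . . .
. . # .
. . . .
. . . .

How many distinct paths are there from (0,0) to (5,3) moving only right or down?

12

r\c   0   1   2   3
  0   1   1   0   0
  1   1   2   2   2
  2   0   2   4   6
  3   0   2   0   6
  4   0   2   2   8
  5   0   2   4  12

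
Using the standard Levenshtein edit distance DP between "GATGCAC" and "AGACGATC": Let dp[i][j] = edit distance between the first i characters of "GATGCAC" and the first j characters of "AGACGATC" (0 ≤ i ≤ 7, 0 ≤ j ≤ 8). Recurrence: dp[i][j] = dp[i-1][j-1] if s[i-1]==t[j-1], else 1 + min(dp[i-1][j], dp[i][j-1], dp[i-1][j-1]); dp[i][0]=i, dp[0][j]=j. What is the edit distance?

   ''  A  G  A  C  G  A  T  C
''  0  1  2  3  4  5  6  7  8
 G  1  1  1  2  3  4  5  6  7
 A  2  1  2  1  2  3  4  5  6
 T  3  2  2  2  2  3  4  4  5
 G  4  3  2  3  3  2  3  4  5
 C  5  4  3  3  3  3  3  4  4
 A  6  5  4  3  4  4  3  4  5
 C  7  6  5  4  3  4  4  4  4

4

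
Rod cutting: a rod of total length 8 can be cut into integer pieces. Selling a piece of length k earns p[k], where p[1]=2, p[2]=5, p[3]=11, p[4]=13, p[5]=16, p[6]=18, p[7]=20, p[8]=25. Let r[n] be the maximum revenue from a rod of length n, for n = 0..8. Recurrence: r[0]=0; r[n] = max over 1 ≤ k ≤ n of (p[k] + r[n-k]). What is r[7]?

24

   n    0    1    2    3    4    5    6    7    8
r[n]    0    2    5   11   13   16   22   24   27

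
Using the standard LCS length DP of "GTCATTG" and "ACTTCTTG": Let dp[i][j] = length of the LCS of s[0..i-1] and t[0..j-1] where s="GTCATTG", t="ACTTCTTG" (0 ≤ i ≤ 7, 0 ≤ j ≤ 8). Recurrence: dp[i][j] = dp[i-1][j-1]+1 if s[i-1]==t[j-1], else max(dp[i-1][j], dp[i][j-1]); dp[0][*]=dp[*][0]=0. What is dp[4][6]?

2

   ''  A  C  T  T  C  T  T  G
''  0  0  0  0  0  0  0  0  0
 G  0  0  0  0  0  0  0  0  1
 T  0  0  0  1  1  1  1  1  1
 C  0  0  1  1  1  2  2  2  2
 A  0  1  1  1  1  2  2  2  2
 T  0  1  1  2  2  2  3  3  3
 T  0  1  1  2  3  3  3  4  4
 G  0  1  1  2  3  3  3  4  5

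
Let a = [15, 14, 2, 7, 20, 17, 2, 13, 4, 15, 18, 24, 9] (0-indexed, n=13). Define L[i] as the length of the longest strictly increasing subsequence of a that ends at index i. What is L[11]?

   i    0    1    2    3    4    5    6    7    8    9   10   11   12
a[i]   15   14    2    7   20   17    2   13    4   15   18   24    9
L[i]    1    1    1    2    3    3    1    3    2    4    5    6    3

6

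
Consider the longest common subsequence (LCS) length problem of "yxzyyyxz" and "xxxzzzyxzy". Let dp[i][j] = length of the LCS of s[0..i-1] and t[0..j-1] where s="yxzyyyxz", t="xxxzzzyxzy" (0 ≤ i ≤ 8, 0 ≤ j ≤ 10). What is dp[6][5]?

2

   ''  x  x  x  z  z  z  y  x  z  y
''  0  0  0  0  0  0  0  0  0  0  0
 y  0  0  0  0  0  0  0  1  1  1  1
 x  0  1  1  1  1  1  1  1  2  2  2
 z  0  1  1  1  2  2  2  2  2  3  3
 y  0  1  1  1  2  2  2  3  3  3  4
 y  0  1  1  1  2  2  2  3  3  3  4
 y  0  1  1  1  2  2  2  3  3  3  4
 x  0  1  2  2  2  2  2  3  4  4  4
 z  0  1  2  2  3  3  3  3  4  5  5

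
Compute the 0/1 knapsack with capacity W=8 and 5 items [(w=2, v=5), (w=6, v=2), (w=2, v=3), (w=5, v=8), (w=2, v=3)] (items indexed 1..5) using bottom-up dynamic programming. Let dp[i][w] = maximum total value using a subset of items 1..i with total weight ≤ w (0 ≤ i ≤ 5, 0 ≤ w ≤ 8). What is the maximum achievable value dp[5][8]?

i\w   0   1   2   3   4   5   6   7   8
  0   0   0   0   0   0   0   0   0   0
  1   0   0   5   5   5   5   5   5   5
  2   0   0   5   5   5   5   5   5   7
  3   0   0   5   5   8   8   8   8   8
  4   0   0   5   5   8   8   8  13  13
  5   0   0   5   5   8   8  11  13  13

13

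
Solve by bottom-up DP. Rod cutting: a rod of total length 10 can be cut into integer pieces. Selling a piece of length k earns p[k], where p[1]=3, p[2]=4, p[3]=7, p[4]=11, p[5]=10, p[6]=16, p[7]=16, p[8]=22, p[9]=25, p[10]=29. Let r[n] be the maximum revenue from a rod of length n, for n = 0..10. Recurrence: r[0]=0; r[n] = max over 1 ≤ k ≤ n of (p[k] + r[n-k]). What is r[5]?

15

   n    0    1    2    3    4    5    6    7    8    9   10
r[n]    0    3    6    9   12   15   18   21   24   27   30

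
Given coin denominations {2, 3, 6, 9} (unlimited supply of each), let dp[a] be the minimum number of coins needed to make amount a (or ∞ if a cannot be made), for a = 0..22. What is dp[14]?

3

 a  0  1  2  3  4  5  6  7  8  9 10 11 12 13 14 15 16 17 18 19 20 21 22
dp  0  -  1  1  2  2  1  3  2  1  3  2  2  3  3  2  4  3  2  4  3  3  4
(- denotes ∞ / unreachable)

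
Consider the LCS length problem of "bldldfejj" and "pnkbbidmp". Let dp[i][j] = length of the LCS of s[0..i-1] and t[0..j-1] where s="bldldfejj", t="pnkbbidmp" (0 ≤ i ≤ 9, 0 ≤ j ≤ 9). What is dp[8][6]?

1

   ''  p  n  k  b  b  i  d  m  p
''  0  0  0  0  0  0  0  0  0  0
 b  0  0  0  0  1  1  1  1  1  1
 l  0  0  0  0  1  1  1  1  1  1
 d  0  0  0  0  1  1  1  2  2  2
 l  0  0  0  0  1  1  1  2  2  2
 d  0  0  0  0  1  1  1  2  2  2
 f  0  0  0  0  1  1  1  2  2  2
 e  0  0  0  0  1  1  1  2  2  2
 j  0  0  0  0  1  1  1  2  2  2
 j  0  0  0  0  1  1  1  2  2  2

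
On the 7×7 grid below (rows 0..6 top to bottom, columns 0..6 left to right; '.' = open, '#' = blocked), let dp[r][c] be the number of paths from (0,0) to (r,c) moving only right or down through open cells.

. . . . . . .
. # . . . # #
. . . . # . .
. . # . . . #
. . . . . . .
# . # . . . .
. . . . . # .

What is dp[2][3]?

r\c   0   1   2   3   4   5   6
  0   1   1   1   1   1   1   1
  1   1   0   1   2   3   0   0
  2   1   1   2   4   0   0   0
  3   1   2   0   4   4   4   0
  4   1   3   3   7  11  15  15
  5   0   3   0   7  18  33  48
  6   0   3   3  10  28   0  48

4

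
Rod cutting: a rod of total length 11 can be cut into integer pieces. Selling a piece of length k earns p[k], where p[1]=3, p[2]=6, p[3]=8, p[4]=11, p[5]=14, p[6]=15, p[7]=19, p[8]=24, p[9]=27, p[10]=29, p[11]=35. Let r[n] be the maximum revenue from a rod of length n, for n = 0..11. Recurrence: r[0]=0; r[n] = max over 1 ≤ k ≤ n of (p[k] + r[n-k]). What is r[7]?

21

   n    0    1    2    3    4    5    6    7    8    9   10   11
r[n]    0    3    6    9   12   15   18   21   24   27   30   35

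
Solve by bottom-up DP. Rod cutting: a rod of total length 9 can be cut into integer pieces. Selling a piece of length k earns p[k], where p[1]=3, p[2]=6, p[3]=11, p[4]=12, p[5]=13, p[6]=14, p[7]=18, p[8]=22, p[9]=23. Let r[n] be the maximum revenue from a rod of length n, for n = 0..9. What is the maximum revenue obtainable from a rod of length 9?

   n    0    1    2    3    4    5    6    7    8    9
r[n]    0    3    6   11   14   17   22   25   28   33

33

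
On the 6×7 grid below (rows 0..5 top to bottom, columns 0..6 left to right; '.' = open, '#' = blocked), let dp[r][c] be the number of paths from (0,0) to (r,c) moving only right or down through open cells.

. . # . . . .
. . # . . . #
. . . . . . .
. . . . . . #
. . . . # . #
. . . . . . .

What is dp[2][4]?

r\c   0   1   2   3   4   5   6
  0   1   1   0   0   0   0   0
  1   1   2   0   0   0   0   0
  2   1   3   3   3   3   3   3
  3   1   4   7  10  13  16   0
  4   1   5  12  22   0  16   0
  5   1   6  18  40  40  56  56

3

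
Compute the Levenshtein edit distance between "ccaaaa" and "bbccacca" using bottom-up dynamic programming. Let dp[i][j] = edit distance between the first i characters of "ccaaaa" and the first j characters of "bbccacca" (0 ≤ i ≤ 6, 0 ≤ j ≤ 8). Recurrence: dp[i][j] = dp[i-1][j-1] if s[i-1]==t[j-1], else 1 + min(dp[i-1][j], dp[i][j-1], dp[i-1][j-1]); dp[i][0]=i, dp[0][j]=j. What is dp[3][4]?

   ''  b  b  c  c  a  c  c  a
''  0  1  2  3  4  5  6  7  8
 c  1  1  2  2  3  4  5  6  7
 c  2  2  2  2  2  3  4  5  6
 a  3  3  3  3  3  2  3  4  5
 a  4  4  4  4  4  3  3  4  4
 a  5  5  5  5  5  4  4  4  4
 a  6  6  6  6  6  5  5  5  4

3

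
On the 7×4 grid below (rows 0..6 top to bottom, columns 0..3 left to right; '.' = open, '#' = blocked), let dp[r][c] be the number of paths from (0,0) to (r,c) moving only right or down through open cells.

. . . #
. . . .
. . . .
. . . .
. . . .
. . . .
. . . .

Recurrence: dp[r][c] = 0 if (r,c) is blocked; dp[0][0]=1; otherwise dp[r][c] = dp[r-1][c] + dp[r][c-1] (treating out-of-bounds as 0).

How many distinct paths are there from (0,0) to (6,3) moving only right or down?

r\c   0   1   2   3
  0   1   1   1   0
  1   1   2   3   3
  2   1   3   6   9
  3   1   4  10  19
  4   1   5  15  34
  5   1   6  21  55
  6   1   7  28  83

83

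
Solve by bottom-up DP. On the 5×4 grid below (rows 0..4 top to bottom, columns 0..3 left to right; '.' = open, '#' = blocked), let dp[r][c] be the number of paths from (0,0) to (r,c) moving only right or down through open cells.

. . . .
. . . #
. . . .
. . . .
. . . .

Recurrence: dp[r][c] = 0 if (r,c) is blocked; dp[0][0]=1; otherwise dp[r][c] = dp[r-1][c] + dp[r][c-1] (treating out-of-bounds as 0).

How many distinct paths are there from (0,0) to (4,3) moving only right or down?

31

r\c   0   1   2   3
  0   1   1   1   1
  1   1   2   3   0
  2   1   3   6   6
  3   1   4  10  16
  4   1   5  15  31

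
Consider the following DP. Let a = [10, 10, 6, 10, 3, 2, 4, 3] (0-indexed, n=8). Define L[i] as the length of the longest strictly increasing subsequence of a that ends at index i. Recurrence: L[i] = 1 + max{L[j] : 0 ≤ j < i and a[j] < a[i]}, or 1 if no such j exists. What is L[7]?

2

   i    0    1    2    3    4    5    6    7
a[i]   10   10    6   10    3    2    4    3
L[i]    1    1    1    2    1    1    2    2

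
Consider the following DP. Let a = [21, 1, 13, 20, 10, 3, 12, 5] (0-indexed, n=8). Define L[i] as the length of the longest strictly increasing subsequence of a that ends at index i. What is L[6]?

   i    0    1    2    3    4    5    6    7
a[i]   21    1   13   20   10    3   12    5
L[i]    1    1    2    3    2    2    3    3

3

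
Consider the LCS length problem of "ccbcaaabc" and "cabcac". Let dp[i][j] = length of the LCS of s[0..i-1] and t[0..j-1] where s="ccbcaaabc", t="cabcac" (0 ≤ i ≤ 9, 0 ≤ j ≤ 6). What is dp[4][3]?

2

   ''  c  a  b  c  a  c
''  0  0  0  0  0  0  0
 c  0  1  1  1  1  1  1
 c  0  1  1  1  2  2  2
 b  0  1  1  2  2  2  2
 c  0  1  1  2  3  3  3
 a  0  1  2  2  3  4  4
 a  0  1  2  2  3  4  4
 a  0  1  2  2  3  4  4
 b  0  1  2  3  3  4  4
 c  0  1  2  3  4  4  5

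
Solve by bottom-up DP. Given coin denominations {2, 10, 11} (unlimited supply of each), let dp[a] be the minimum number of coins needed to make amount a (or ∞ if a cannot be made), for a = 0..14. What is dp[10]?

 a  0  1  2  3  4  5  6  7  8  9 10 11 12 13 14
dp  0  -  1  -  2  -  3  -  4  -  1  1  2  2  3
(- denotes ∞ / unreachable)

1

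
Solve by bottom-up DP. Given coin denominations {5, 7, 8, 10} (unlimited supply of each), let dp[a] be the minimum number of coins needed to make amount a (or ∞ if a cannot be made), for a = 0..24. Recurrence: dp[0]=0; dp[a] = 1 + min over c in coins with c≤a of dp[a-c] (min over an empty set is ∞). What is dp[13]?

 a  0  1  2  3  4  5  6  7  8  9 10 11 12 13 14 15 16 17 18 19 20 21 22 23 24
dp  0  -  -  -  -  1  -  1  1  -  1  -  2  2  2  2  2  2  2  3  2  3  3  3  3
(- denotes ∞ / unreachable)

2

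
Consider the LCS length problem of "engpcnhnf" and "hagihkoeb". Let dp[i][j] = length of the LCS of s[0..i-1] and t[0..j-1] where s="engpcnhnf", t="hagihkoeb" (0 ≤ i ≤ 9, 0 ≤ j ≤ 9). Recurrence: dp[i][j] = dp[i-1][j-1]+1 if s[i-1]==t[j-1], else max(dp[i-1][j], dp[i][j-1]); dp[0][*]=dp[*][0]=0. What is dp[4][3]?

1

   ''  h  a  g  i  h  k  o  e  b
''  0  0  0  0  0  0  0  0  0  0
 e  0  0  0  0  0  0  0  0  1  1
 n  0  0  0  0  0  0  0  0  1  1
 g  0  0  0  1  1  1  1  1  1  1
 p  0  0  0  1  1  1  1  1  1  1
 c  0  0  0  1  1  1  1  1  1  1
 n  0  0  0  1  1  1  1  1  1  1
 h  0  1  1  1  1  2  2  2  2  2
 n  0  1  1  1  1  2  2  2  2  2
 f  0  1  1  1  1  2  2  2  2  2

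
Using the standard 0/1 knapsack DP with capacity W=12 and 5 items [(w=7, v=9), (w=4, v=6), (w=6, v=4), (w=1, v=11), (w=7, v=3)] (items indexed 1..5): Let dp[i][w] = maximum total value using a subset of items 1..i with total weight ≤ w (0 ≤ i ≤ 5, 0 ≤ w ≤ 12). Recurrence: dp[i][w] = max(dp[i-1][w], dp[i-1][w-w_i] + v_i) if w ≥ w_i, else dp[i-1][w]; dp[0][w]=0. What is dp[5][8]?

i\w   0   1   2   3   4   5   6   7   8   9  10  11  12
  0   0   0   0   0   0   0   0   0   0   0   0   0   0
  1   0   0   0   0   0   0   0   9   9   9   9   9   9
  2   0   0   0   0   6   6   6   9   9   9   9  15  15
  3   0   0   0   0   6   6   6   9   9   9  10  15  15
  4   0  11  11  11  11  17  17  17  20  20  20  21  26
  5   0  11  11  11  11  17  17  17  20  20  20  21  26

20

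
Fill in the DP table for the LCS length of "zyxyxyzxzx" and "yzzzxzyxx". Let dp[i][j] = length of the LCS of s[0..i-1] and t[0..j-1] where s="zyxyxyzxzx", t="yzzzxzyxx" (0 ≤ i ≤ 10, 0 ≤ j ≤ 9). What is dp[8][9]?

5

   ''  y  z  z  z  x  z  y  x  x
''  0  0  0  0  0  0  0  0  0  0
 z  0  0  1  1  1  1  1  1  1  1
 y  0  1  1  1  1  1  1  2  2  2
 x  0  1  1  1  1  2  2  2  3  3
 y  0  1  1  1  1  2  2  3  3  3
 x  0  1  1  1  1  2  2  3  4  4
 y  0  1  1  1  1  2  2  3  4  4
 z  0  1  2  2  2  2  3  3  4  4
 x  0  1  2  2  2  3  3  3  4  5
 z  0  1  2  3  3  3  4  4  4  5
 x  0  1  2  3  3  4  4  4  5  5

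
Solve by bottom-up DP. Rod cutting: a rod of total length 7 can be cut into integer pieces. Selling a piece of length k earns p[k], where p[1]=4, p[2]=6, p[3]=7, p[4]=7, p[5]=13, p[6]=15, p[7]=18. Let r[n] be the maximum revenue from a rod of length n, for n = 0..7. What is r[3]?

   n    0    1    2    3    4    5    6    7
r[n]    0    4    8   12   16   20   24   28

12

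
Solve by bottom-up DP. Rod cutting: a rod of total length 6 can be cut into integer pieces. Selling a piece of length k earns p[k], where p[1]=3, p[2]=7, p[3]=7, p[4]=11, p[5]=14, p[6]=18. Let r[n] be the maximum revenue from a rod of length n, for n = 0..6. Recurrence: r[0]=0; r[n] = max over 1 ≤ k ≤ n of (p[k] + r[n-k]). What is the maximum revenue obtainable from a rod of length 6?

   n    0    1    2    3    4    5    6
r[n]    0    3    7   10   14   17   21

21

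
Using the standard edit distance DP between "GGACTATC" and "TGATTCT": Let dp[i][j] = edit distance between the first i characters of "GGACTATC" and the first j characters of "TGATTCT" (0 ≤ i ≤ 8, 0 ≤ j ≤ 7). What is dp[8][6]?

   ''  T  G  A  T  T  C  T
''  0  1  2  3  4  5  6  7
 G  1  1  1  2  3  4  5  6
 G  2  2  1  2  3  4  5  6
 A  3  3  2  1  2  3  4  5
 C  4  4  3  2  2  3  3  4
 T  5  4  4  3  2  2  3  3
 A  6  5  5  4  3  3  3  4
 T  7  6  6  5  4  3  4  3
 C  8  7  7  6  5  4  3  4

3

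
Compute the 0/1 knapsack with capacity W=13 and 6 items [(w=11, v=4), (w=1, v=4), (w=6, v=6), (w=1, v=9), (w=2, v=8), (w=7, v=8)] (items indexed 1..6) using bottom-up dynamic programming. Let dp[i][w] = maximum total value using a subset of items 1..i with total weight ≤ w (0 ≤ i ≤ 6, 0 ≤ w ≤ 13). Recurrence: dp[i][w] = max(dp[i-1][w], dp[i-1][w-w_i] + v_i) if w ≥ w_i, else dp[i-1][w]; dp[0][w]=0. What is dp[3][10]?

i\w   0   1   2   3   4   5   6   7   8   9  10  11  12  13
  0   0   0   0   0   0   0   0   0   0   0   0   0   0   0
  1   0   0   0   0   0   0   0   0   0   0   0   4   4   4
  2   0   4   4   4   4   4   4   4   4   4   4   4   8   8
  3   0   4   4   4   4   4   6  10  10  10  10  10  10  10
  4   0   9  13  13  13  13  13  15  19  19  19  19  19  19
  5   0   9  13  17  21  21  21  21  21  23  27  27  27  27
  6   0   9  13  17  21  21  21  21  21  23  27  29  29  29

10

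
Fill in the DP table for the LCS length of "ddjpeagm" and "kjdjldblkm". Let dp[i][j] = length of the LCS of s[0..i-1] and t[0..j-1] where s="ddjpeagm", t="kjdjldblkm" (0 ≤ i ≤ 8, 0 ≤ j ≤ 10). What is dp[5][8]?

   ''  k  j  d  j  l  d  b  l  k  m
''  0  0  0  0  0  0  0  0  0  0  0
 d  0  0  0  1  1  1  1  1  1  1  1
 d  0  0  0  1  1  1  2  2  2  2  2
 j  0  0  1  1  2  2  2  2  2  2  2
 p  0  0  1  1  2  2  2  2  2  2  2
 e  0  0  1  1  2  2  2  2  2  2  2
 a  0  0  1  1  2  2  2  2  2  2  2
 g  0  0  1  1  2  2  2  2  2  2  2
 m  0  0  1  1  2  2  2  2  2  2  3

2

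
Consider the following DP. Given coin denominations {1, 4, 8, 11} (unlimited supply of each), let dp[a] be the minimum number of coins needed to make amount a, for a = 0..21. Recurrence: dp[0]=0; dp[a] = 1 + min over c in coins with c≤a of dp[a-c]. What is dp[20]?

 a  0  1  2  3  4  5  6  7  8  9 10 11 12 13 14 15 16 17 18 19 20 21
dp  0  1  2  3  1  2  3  4  1  2  3  1  2  3  4  2  2  3  4  2  3  4

3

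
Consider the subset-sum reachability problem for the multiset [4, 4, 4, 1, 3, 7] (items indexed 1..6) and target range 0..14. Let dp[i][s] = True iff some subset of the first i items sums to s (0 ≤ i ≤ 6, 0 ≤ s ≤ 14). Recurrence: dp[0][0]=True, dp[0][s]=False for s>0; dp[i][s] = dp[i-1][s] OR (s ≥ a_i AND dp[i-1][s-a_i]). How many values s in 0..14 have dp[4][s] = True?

8

i\s   0   1   2   3   4   5   6   7   8   9  10  11  12  13  14
  0   T   F   F   F   F   F   F   F   F   F   F   F   F   F   F
  1   T   F   F   F   T   F   F   F   F   F   F   F   F   F   F
  2   T   F   F   F   T   F   F   F   T   F   F   F   F   F   F
  3   T   F   F   F   T   F   F   F   T   F   F   F   T   F   F
  4   T   T   F   F   T   T   F   F   T   T   F   F   T   T   F
  5   T   T   F   T   T   T   F   T   T   T   F   T   T   T   F
  6   T   T   F   T   T   T   F   T   T   T   T   T   T   T   T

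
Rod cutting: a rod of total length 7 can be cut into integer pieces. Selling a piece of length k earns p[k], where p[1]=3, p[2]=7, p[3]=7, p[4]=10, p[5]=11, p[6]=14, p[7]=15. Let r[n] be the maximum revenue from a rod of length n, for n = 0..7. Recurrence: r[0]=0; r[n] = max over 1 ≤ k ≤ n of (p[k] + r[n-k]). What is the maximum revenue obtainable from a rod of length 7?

24

   n    0    1    2    3    4    5    6    7
r[n]    0    3    7   10   14   17   21   24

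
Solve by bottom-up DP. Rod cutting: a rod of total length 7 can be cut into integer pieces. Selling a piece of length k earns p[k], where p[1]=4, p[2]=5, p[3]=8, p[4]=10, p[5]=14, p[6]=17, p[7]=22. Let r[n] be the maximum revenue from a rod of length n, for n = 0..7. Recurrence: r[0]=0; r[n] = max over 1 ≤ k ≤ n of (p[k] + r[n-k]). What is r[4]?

16

   n    0    1    2    3    4    5    6    7
r[n]    0    4    8   12   16   20   24   28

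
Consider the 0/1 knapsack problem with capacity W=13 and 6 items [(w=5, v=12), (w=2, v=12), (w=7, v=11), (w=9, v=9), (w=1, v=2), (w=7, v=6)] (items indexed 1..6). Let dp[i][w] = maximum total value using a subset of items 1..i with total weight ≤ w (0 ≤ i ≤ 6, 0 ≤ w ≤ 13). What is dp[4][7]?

24

i\w   0   1   2   3   4   5   6   7   8   9  10  11  12  13
  0   0   0   0   0   0   0   0   0   0   0   0   0   0   0
  1   0   0   0   0   0  12  12  12  12  12  12  12  12  12
  2   0   0  12  12  12  12  12  24  24  24  24  24  24  24
  3   0   0  12  12  12  12  12  24  24  24  24  24  24  24
  4   0   0  12  12  12  12  12  24  24  24  24  24  24  24
  5   0   2  12  14  14  14  14  24  26  26  26  26  26  26
  6   0   2  12  14  14  14  14  24  26  26  26  26  26  26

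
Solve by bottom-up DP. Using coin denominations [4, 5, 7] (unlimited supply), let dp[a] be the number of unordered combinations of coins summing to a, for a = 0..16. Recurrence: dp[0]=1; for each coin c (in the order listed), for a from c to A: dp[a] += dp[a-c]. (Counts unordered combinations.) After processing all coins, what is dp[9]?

1

after  coin     0     1     2     3     4     5     6     7     8     9    10    11    12    13    14    15    16
          4     1     0     0     0     1     0     0     0     1     0     0     0     1     0     0     0     1
          5     1     0     0     0     1     1     0     0     1     1     1     0     1     1     1     1     1
          7     1     0     0     0     1     1     0     1     1     1     1     1     2     1     2     2     2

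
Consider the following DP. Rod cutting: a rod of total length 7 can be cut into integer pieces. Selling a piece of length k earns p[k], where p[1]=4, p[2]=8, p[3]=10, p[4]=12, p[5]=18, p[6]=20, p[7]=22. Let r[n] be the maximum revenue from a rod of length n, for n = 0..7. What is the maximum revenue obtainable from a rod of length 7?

28

   n    0    1    2    3    4    5    6    7
r[n]    0    4    8   12   16   20   24   28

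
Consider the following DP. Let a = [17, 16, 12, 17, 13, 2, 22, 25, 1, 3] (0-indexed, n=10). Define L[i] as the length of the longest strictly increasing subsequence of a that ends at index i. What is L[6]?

   i    0    1    2    3    4    5    6    7    8    9
a[i]   17   16   12   17   13    2   22   25    1    3
L[i]    1    1    1    2    2    1    3    4    1    2

3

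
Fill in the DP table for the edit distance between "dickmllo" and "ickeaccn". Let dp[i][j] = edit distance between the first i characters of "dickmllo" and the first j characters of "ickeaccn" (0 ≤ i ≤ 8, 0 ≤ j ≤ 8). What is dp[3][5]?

   ''  i  c  k  e  a  c  c  n
''  0  1  2  3  4  5  6  7  8
 d  1  1  2  3  4  5  6  7  8
 i  2  1  2  3  4  5  6  7  8
 c  3  2  1  2  3  4  5  6  7
 k  4  3  2  1  2  3  4  5  6
 m  5  4  3  2  2  3  4  5  6
 l  6  5  4  3  3  3  4  5  6
 l  7  6  5  4  4  4  4  5  6
 o  8  7  6  5  5  5  5  5  6

4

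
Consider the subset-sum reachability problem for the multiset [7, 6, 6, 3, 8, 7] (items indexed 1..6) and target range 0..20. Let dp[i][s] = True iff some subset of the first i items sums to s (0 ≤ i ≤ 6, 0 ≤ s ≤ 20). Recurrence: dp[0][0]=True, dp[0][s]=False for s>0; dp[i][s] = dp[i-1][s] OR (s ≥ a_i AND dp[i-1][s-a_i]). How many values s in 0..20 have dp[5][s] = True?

17

i\s   0   1   2   3   4   5   6   7   8   9  10  11  12  13  14  15  16  17  18  19  20
  0   T   F   F   F   F   F   F   F   F   F   F   F   F   F   F   F   F   F   F   F   F
  1   T   F   F   F   F   F   F   T   F   F   F   F   F   F   F   F   F   F   F   F   F
  2   T   F   F   F   F   F   T   T   F   F   F   F   F   T   F   F   F   F   F   F   F
  3   T   F   F   F   F   F   T   T   F   F   F   F   T   T   F   F   F   F   F   T   F
  4   T   F   F   T   F   F   T   T   F   T   T   F   T   T   F   T   T   F   F   T   F
  5   T   F   F   T   F   F   T   T   T   T   T   T   T   T   T   T   T   T   T   T   T
  6   T   F   F   T   F   F   T   T   T   T   T   T   T   T   T   T   T   T   T   T   T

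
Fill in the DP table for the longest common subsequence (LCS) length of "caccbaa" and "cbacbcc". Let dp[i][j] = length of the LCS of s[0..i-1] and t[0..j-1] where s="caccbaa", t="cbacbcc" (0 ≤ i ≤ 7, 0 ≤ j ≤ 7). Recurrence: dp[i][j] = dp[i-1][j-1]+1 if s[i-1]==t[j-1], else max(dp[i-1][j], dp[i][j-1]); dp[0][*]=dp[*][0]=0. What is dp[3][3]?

2

   ''  c  b  a  c  b  c  c
''  0  0  0  0  0  0  0  0
 c  0  1  1  1  1  1  1  1
 a  0  1  1  2  2  2  2  2
 c  0  1  1  2  3  3  3  3
 c  0  1  1  2  3  3  4  4
 b  0  1  2  2  3  4  4  4
 a  0  1  2  3  3  4  4  4
 a  0  1  2  3  3  4  4  4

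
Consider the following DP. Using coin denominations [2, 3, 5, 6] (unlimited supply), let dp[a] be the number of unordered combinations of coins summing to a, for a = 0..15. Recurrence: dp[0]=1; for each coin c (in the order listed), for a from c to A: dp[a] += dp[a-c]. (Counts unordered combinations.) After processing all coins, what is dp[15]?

after  coin     0     1     2     3     4     5     6     7     8     9    10    11    12    13    14    15
          2     1     0     1     0     1     0     1     0     1     0     1     0     1     0     1     0
          3     1     0     1     1     1     1     2     1     2     2     2     2     3     2     3     3
          5     1     0     1     1     1     2     2     2     3     3     4     4     5     5     6     7
          6     1     0     1     1     1     2     3     2     4     4     5     6     8     7    10    11

11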